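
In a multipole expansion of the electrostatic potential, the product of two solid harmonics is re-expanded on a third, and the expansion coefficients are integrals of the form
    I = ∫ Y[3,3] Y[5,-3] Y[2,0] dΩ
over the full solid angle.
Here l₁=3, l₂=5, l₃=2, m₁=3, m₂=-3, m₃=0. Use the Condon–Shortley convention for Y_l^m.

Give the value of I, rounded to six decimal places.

Checks pass: Σm=0; 10 even; l₃=2∈[2,8].
(2·3+1)(2·5+1)(2·2+1) = 385
Δ: 6! 0! 4! / 11! → 1/2310
sum: t=3:−1/144 = -1/144
3j²(3 5 2; 0 0 0) = Δ·Π!·Σ² = 10/231  (sign -1)
sum: t=0:+1/2880 = 1/2880
3j²(3 5 2; 3 -3 0) = Δ·Π!·Σ² = 2/165  (sign +1)
combine: 4πI² = 385·10/231·2/165 = 20/99
take √, sign -1: I = -0.12679218

-0.126792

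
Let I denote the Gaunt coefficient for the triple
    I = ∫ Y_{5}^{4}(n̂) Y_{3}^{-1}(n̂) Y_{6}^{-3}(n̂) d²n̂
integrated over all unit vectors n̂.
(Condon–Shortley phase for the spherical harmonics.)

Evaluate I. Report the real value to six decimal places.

Checks pass: Σm=0; 14 even; l₃=6∈[2,8].
(2·5+1)(2·3+1)(2·6+1) = 1001
Δ: 2! 8! 4! / 15! → 1/675675
sum: t=0:+1/8640 t=1:−1/2304 t=2:+1/8640 = -7/34560
3j²(5 3 6; 0 0 0) = Δ·Π!·Σ² = 7/429  (sign -1)
sum: t=0:+1/40320 t=1:−1/241920 = 1/48384
3j²(5 3 6; 4 -1 -3) = Δ·Π!·Σ² = 24/1001  (sign -1)
combine: 4πI² = 1001·7/429·24/1001 = 56/143
take √, sign +1: I = 0.17653103

0.176531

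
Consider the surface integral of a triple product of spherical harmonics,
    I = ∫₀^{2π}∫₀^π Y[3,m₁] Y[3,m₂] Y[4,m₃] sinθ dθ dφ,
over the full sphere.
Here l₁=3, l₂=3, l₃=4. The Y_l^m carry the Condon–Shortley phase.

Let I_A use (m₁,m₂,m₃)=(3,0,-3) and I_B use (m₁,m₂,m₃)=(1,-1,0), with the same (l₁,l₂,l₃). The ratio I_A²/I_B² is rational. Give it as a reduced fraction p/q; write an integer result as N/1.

63/1

Same 3,3,4: normalisation and zero-m 3j drop out of the ratio.
A: Δ: 2! 4! 4! / 11! → 1/34650; sum: t=0:+1/288 = 1/288; 3j²(3 3 4; 3 0 -3) = Δ·Π!·Σ² = 1/22  (sign -1)
B: Δ: 2! 4! 4! / 11! → 1/34650; sum: t=0:+1/32 t=1:−1/36 t=2:+1/1152 = 5/1152; 3j²(3 3 4; 1 -1 0) = Δ·Π!·Σ² = 1/1386  (sign +1)
I_A²/I_B² = (1/22)/(1/1386) = 63/1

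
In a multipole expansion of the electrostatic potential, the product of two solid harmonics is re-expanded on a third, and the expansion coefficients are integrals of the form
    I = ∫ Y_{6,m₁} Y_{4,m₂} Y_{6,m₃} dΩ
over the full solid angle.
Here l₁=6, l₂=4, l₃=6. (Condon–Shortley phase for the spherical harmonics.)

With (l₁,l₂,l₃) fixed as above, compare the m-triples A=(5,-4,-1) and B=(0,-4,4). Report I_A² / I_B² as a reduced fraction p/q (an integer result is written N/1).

11/21

Shared (l₁,l₂,l₃)=(6,4,6): N and (l;000)² cancel in I_A²/I_B².
A: Δ = 4!·8!·4!/17! = 1/15315300; Racah Σ t=0..0: t=0:+1/2903040 = 1/2903040; ⇒ 3j(6 4 6; 5 -4 -1)² = 5/663, sgn -1
B: Δ = 4!·8!·4!/17! = 1/15315300; Racah Σ t=0..0: t=0:+1/829440 = 1/829440; ⇒ 3j(6 4 6; 0 -4 4)² = 35/2431, sgn +1
I_A²/I_B² = (5/663)/(35/2431) = 11/21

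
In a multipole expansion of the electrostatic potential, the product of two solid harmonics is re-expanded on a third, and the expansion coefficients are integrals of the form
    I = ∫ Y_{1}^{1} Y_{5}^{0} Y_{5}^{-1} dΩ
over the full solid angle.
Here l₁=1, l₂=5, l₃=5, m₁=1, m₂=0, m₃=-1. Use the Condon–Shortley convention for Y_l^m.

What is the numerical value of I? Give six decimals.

l₁+l₂+l₃=11 is odd: 3j(l;000)=0 ⇒ I=0

0.000000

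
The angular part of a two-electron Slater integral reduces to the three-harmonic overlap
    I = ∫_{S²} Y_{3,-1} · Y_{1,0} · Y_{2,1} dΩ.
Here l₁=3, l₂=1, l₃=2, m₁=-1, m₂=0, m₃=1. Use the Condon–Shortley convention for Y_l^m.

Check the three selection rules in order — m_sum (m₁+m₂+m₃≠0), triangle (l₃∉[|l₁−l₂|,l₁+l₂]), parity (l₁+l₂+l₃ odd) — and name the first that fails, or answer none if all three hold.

none

m₁+m₂+m₃ = -1 + 0 + 1 = 0  ✓
triangle: |3−1|=2 ≤ l₃=2 ≤ 3+1=4  ✓
parity: l₁+l₂+l₃ = 6 is even  ✓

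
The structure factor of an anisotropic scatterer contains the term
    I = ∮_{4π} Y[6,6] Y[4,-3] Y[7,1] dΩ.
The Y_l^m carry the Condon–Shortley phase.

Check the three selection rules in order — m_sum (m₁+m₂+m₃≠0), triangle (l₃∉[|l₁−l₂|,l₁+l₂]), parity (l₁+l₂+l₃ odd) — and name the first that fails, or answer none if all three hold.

m₁+m₂+m₃ = 6 − 3 + 1 = 4  ✗
triangle: |6−4|=2 ≤ l₃=7 ≤ 6+4=10
parity: l₁+l₂+l₃ = 17 is odd

m_sum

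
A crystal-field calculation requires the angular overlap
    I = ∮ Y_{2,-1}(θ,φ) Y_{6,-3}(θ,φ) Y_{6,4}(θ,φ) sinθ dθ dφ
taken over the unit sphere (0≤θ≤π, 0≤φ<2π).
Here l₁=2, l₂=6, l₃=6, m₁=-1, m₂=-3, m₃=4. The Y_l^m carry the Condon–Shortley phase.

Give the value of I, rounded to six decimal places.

m-sum 0 ✓  L=14 even ✓  4≤6≤8 ✓
Π(2lᵢ+1) = 5×13×13 = 845
triangle coeff Δ(2,6,6) = 1/90090
Σ_t [0,2]: t=0:+1/69120 t=1:−1/14400 t=2:+1/69120 = -7/172800
(3j)²=14/715 [(2 6 6; 0 0 0)], sign=-1
Σ_t [1,2]: t=1:−1/161280 t=2:+1/725760 = -1/207360
(3j)²=7/286 [(2 6 6; -1 -3 4)], sign=-1
⇒ 4πI² = 49/121
I = (+1)√(49/121/(4π)) = 0.17951487

0.179515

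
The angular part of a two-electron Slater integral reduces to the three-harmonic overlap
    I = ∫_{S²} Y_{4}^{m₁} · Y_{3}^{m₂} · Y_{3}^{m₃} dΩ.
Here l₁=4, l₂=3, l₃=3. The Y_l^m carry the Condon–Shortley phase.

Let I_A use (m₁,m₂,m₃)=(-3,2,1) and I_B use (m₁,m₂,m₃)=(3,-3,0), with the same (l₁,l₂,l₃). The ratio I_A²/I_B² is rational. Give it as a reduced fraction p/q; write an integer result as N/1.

2/9

Shared (l₁,l₂,l₃)=(4,3,3): N and (l;000)² cancel in I_A²/I_B².
A: Δ = 4!·4!·2!/11! = 1/34650; Racah Σ t=3..4: t=3:−1/288 t=4:+1/144 = 1/288; ⇒ 3j(4 3 3; -3 2 1)² = 1/99, sgn +1
B: Δ = 4!·4!·2!/11! = 1/34650; Racah Σ t=0..0: t=0:+1/288 = 1/288; ⇒ 3j(4 3 3; 3 -3 0)² = 1/22, sgn -1
I_A²/I_B² = (1/99)/(1/22) = 2/9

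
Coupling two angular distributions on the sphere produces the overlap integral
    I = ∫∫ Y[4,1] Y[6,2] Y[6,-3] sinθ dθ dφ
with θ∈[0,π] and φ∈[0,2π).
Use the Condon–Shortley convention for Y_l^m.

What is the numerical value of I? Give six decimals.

-0.131554

Checks pass: Σm=0; 16 even; l₃=6∈[2,10].
(2·4+1)(2·6+1)(2·6+1) = 1521
Δ: 4! 4! 8! / 17! → 1/15315300
sum: t=0:+1/829440 t=1:−1/25920 t=2:+1/9216 t=3:−1/25920 t=4:+1/829440 = 7/207360
3j²(4 6 6; 0 0 0) = Δ·Π!·Σ² = 28/2431  (sign +1)
sum: t=0:+1/5806080 t=1:−1/120960 t=2:+1/34560 t=3:−1/103680 = 13/1161216
3j²(4 6 6; 1 2 -3) = Δ·Π!·Σ² = 65/5236  (sign -1)
combine: 4πI² = 1521·28/2431·65/5236 = 7605/34969
take √, sign -1: I = -0.13155370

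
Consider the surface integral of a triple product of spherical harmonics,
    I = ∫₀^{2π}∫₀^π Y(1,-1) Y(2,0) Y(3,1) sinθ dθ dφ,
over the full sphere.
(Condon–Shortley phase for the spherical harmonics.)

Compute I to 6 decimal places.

-0.202301

m-sum 0 ✓  L=6 even ✓  1≤3≤3 ✓
Π(2lᵢ+1) = 3×5×7 = 105
triangle coeff Δ(1,2,3) = 1/105
Σ_t [0,0]: t=0:+1/4 = 1/4
(3j)²=3/35 [(1 2 3; 0 0 0)], sign=-1
Σ_t [0,0]: t=0:+1/8 = 1/8
(3j)²=2/35 [(1 2 3; -1 0 1)], sign=+1
⇒ 4πI² = 18/35
I = (-1)√(18/35/(4π)) = -0.20230066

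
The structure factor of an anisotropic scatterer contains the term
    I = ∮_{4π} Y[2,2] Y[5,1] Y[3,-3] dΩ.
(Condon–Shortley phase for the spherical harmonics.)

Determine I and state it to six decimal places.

Rules hold: Σm=0, L=10 even, 3≤3≤7.
N = 5·11·7 = 385
Δ = 4!·0!·6!/11! = 1/2310
Racah Σ t=2..2: t=2:+1/144 = 1/144
⇒ 3j(2 5 3; 0 0 0)² = 10/231, sgn -1
Racah Σ t=0..0: t=0:+1/17280 = 1/17280
⇒ 3j(2 5 3; 2 1 -3)² = 1/2310, sgn +1
4πI² = N·(3j₀)²·(3jₘ)² = 5/693
I = -1·√(0.00721501/4π) = -0.02396147

-0.023961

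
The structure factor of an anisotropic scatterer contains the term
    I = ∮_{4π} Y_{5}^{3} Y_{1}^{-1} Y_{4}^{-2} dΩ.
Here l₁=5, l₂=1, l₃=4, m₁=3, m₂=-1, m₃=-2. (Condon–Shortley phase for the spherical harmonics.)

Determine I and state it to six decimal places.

-0.259847

m-sum 0 ✓  L=10 even ✓  4≤4≤6 ✓
Π(2lᵢ+1) = 11×3×9 = 297
triangle coeff Δ(5,1,4) = 1/495
Σ_t [1,1]: t=1:−1/576 = -1/576
(3j)²=5/99 [(5 1 4; 0 0 0)], sign=-1
Σ_t [0,0]: t=0:+1/2880 = 1/2880
(3j)²=28/495 [(5 1 4; 3 -1 -2)], sign=+1
⇒ 4πI² = 28/33
I = (-1)√(28/33/(4π)) = -0.25984664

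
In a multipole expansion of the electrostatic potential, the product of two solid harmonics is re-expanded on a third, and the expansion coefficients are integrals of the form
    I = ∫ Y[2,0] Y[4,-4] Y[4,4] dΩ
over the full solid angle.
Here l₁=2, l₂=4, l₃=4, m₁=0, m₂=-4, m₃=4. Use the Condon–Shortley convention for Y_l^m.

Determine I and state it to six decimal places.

m-sum 0 ✓  L=10 even ✓  2≤4≤6 ✓
Π(2lᵢ+1) = 5×9×9 = 405
triangle coeff Δ(2,4,4) = 1/13860
Σ_t [0,2]: t=0:+1/192 t=1:−1/36 t=2:+1/192 = -5/288
(3j)²=20/693 [(2 4 4; 0 0 0)], sign=-1
Σ_t [0,0]: t=0:+1/2880 = 1/2880
(3j)²=28/495 [(2 4 4; 0 -4 4)], sign=+1
⇒ 4πI² = 80/121
I = (-1)√(80/121/(4π)) = -0.22937568

-0.229376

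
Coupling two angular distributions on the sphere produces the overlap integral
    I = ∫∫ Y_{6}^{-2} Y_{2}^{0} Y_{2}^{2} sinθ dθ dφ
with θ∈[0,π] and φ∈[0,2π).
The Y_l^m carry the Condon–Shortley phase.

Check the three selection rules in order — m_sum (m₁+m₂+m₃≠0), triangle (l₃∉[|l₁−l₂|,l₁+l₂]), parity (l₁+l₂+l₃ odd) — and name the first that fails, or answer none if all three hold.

Σmᵢ = 0  ✓
l₃∈[|l₁−l₂|,l₁+l₂]=[4,8], have l₃=2  ✗
Σlᵢ = 10 ⇒ even

triangle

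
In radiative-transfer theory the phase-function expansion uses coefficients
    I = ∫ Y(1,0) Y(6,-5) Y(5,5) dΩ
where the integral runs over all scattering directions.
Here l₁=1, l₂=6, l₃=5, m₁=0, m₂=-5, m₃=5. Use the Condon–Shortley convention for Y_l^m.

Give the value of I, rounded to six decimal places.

-0.135514

Checks pass: Σm=0; 12 even; l₃=5∈[5,7].
(2·1+1)(2·6+1)(2·5+1) = 429
Δ: 2! 0! 10! / 13! → 1/858
sum: t=1:−1/14400 = -1/14400
3j²(1 6 5; 0 0 0) = Δ·Π!·Σ² = 6/143  (sign +1)
sum: t=1:−1/3628800 = -1/3628800
3j²(1 6 5; 0 -5 5) = Δ·Π!·Σ² = 1/78  (sign -1)
combine: 4πI² = 429·6/143·1/78 = 3/13
take √, sign -1: I = -0.13551395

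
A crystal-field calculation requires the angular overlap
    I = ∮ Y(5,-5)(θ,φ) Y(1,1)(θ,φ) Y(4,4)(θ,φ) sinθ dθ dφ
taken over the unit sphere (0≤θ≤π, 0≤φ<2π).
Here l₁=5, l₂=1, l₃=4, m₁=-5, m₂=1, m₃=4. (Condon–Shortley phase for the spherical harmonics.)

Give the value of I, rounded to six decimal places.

-0.329416

Checks pass: Σm=0; 10 even; l₃=4∈[4,6].
(2·5+1)(2·1+1)(2·4+1) = 297
Δ: 2! 8! 0! / 11! → 1/495
sum: t=1:−1/576 = -1/576
3j²(5 1 4; 0 0 0) = Δ·Π!·Σ² = 5/99  (sign -1)
sum: t=2:+1/80640 = 1/80640
3j²(5 1 4; -5 1 4) = Δ·Π!·Σ² = 1/11  (sign +1)
combine: 4πI² = 297·5/99·1/11 = 15/11
take √, sign -1: I = -0.32941575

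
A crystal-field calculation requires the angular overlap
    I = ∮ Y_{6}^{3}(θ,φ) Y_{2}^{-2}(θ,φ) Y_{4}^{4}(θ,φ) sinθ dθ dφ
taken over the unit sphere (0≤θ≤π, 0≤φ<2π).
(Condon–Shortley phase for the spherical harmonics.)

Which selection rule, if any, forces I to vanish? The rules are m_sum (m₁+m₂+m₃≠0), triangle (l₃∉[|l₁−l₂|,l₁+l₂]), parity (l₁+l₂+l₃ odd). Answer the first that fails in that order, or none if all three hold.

Σmᵢ = 5  ✗
l₃∈[|l₁−l₂|,l₁+l₂]=[4,8], have l₃=4
Σlᵢ = 12 ⇒ even

m_sum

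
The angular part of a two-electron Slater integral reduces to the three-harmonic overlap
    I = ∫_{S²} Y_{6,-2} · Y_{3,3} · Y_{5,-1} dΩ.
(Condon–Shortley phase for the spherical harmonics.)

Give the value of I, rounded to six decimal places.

m-sum 0 ✓  L=14 even ✓  3≤5≤9 ✓
Π(2lᵢ+1) = 13×7×11 = 1001
triangle coeff Δ(6,3,5) = 1/675675
Σ_t [1,3]: t=1:−1/8640 t=2:+1/2304 t=3:−1/8640 = 7/34560
(3j)²=7/429 [(6 3 5; 0 0 0)], sign=-1
Σ_t [4,4]: t=4:+1/27648 = 1/27648
(3j)²=10/429 [(6 3 5; -2 3 -1)], sign=+1
⇒ 4πI² = 490/1287
I = (-1)√(490/1287/(4π)) = -0.17406195

-0.174062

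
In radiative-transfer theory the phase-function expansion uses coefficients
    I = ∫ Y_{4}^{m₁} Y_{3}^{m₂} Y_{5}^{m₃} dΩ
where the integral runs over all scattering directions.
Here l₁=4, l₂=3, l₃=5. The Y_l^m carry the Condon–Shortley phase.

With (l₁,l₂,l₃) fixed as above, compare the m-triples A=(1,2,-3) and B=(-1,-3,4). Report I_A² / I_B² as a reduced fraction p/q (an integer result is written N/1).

1/27

Shared (l₁,l₂,l₃)=(4,3,5): N and (l;000)² cancel in I_A²/I_B².
A: Δ = 2!·6!·4!/13! = 1/180180; Racah Σ t=1..2: t=1:−1/1152 t=2:+1/1440 = -1/5760; ⇒ 3j(4 3 5; 1 2 -3)² = 1/858, sgn -1
B: Δ = 2!·6!·4!/13! = 1/180180; Racah Σ t=0..0: t=0:+1/5760 = 1/5760; ⇒ 3j(4 3 5; -1 -3 4)² = 9/286, sgn -1
I_A²/I_B² = (1/858)/(9/286) = 1/27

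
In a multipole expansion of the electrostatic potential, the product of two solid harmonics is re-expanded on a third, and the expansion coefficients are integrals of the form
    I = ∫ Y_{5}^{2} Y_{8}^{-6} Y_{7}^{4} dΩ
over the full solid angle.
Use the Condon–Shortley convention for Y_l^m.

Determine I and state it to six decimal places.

0.099372

Rules hold: Σm=0, L=20 even, 3≤7≤13.
N = 11·17·15 = 2805
Δ = 6!·4!·10!/21! = 1/814773960
Racah Σ t=1..5: t=1:−1/87091200 t=2:+1/4976640 t=3:−1/2073600 t=4:+1/4976640 t=5:−1/87091200 = -1/9676800
⇒ 3j(5 8 7; 0 0 0)² = 360/46189, sgn +1
Racah Σ t=0..2: t=0:+1/348364800 t=1:−1/174182400 t=2:+1/1045094400 = -1/522547200
⇒ 3j(5 8 7; 2 -6 4)² = 11/1938, sgn +1
4πI² = N·(3j₀)²·(3jₘ)² = 9900/79781
I = +1·√(0.12409/4π) = 0.09937175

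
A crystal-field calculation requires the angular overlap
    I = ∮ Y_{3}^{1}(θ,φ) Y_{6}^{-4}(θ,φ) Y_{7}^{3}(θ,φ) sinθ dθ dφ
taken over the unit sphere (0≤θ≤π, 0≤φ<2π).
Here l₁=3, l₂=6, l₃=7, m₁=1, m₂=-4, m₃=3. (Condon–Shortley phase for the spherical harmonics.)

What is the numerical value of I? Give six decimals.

0.163772

Checks pass: Σm=0; 16 even; l₃=7∈[3,9].
(2·3+1)(2·6+1)(2·7+1) = 1365
Δ: 2! 4! 10! / 17! → 1/2042040
sum: t=0:+1/207360 t=1:−1/57600 t=2:+1/207360 = -1/129600
3j²(3 6 7; 0 0 0) = Δ·Π!·Σ² = 168/12155  (sign +1)
sum: t=0:+1/645120 t=1:−1/2177280 t=2:+1/174182400 = 191/174182400
3j²(3 6 7; 1 -4 3) = Δ·Π!·Σ² = 36481/2042040  (sign +1)
combine: 4πI² = 1365·168/12155·36481/2042040 = 766101/2272985
take √, sign +1: I = 0.16377205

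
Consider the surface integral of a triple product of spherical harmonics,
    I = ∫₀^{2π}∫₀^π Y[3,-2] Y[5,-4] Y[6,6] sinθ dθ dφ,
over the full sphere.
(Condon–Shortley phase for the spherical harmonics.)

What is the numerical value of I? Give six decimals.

m-sum 0 ✓  L=14 even ✓  2≤6≤8 ✓
Π(2lᵢ+1) = 7×11×13 = 1001
triangle coeff Δ(3,5,6) = 1/675675
Σ_t [0,2]: t=0:+1/8640 t=1:−1/2304 t=2:+1/8640 = -7/34560
(3j)²=7/429 [(3 5 6; 0 0 0)], sign=-1
Σ_t [1,1]: t=1:−1/967680 = -1/967680
(3j)²=3/91 [(3 5 6; -2 -4 6)], sign=-1
⇒ 4πI² = 7/13
I = (+1)√(7/13/(4π)) = 0.20700098

0.207001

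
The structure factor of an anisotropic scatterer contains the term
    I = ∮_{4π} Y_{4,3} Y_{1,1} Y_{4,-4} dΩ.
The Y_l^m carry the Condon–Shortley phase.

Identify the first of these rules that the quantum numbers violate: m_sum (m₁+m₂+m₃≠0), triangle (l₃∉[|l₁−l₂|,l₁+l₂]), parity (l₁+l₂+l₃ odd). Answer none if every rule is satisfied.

Σmᵢ = 0  ✓
l₃∈[|l₁−l₂|,l₁+l₂]=[3,5], have l₃=4  ✓
Σlᵢ = 9 ⇒ odd  ✗

parity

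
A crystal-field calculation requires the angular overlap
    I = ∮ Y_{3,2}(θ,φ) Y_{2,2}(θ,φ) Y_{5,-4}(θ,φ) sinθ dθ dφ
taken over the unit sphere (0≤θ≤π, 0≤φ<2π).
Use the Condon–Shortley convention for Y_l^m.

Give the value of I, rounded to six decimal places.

0.268967

Checks pass: Σm=0; 10 even; l₃=5∈[1,5].
(2·3+1)(2·2+1)(2·5+1) = 385
Δ: 0! 6! 4! / 11! → 1/2310
sum: t=0:+1/144 = 1/144
3j²(3 2 5; 0 0 0) = Δ·Π!·Σ² = 10/231  (sign -1)
sum: t=0:+1/2880 = 1/2880
3j²(3 2 5; 2 2 -4) = Δ·Π!·Σ² = 3/55  (sign -1)
combine: 4πI² = 385·10/231·3/55 = 10/11
take √, sign +1: I = 0.26896683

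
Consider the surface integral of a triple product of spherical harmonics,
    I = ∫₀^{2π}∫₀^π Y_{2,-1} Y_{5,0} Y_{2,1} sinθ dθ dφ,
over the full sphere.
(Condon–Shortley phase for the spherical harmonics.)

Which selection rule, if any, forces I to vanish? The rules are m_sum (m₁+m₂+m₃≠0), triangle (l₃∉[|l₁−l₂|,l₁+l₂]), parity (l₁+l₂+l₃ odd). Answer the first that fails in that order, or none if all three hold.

triangle

m₁+m₂+m₃ = -1 + 0 + 1 = 0  ✓
triangle: |2−5|=3 ≤ l₃=2 ≤ 2+5=7  ✗
parity: l₁+l₂+l₃ = 9 is odd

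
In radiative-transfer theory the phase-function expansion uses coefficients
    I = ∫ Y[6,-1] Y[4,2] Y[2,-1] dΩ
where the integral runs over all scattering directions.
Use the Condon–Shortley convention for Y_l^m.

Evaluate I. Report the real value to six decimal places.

-0.133065

Checks pass: Σm=0; 12 even; l₃=2∈[2,10].
(2·6+1)(2·4+1)(2·2+1) = 585
Δ: 8! 4! 0! / 13! → 1/6435
sum: t=4:+1/2304 = 1/2304
3j²(6 4 2; 0 0 0) = Δ·Π!·Σ² = 5/143  (sign +1)
sum: t=6:+1/8640 = 1/8640
3j²(6 4 2; -1 2 -1) = Δ·Π!·Σ² = 14/1287  (sign -1)
combine: 4πI² = 585·5/143·14/1287 = 350/1573
take √, sign -1: I = -0.13306527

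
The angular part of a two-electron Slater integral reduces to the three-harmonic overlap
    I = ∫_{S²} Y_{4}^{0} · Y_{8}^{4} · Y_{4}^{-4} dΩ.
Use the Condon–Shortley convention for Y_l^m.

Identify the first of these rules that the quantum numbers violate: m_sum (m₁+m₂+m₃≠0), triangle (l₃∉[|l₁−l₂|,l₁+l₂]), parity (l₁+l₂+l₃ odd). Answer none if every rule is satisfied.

Σmᵢ = 0  ✓
l₃∈[|l₁−l₂|,l₁+l₂]=[4,12], have l₃=4  ✓
Σlᵢ = 16 ⇒ even  ✓

none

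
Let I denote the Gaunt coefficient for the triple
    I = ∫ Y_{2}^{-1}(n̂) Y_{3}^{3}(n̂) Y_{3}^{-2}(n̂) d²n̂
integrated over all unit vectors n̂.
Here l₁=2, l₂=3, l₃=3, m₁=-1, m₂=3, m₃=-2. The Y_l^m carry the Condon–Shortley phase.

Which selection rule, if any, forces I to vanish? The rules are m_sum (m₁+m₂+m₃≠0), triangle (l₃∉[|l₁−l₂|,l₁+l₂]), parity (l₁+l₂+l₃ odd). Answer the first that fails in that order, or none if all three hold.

Σmᵢ = 0  ✓
l₃∈[|l₁−l₂|,l₁+l₂]=[1,5], have l₃=3  ✓
Σlᵢ = 8 ⇒ even  ✓

none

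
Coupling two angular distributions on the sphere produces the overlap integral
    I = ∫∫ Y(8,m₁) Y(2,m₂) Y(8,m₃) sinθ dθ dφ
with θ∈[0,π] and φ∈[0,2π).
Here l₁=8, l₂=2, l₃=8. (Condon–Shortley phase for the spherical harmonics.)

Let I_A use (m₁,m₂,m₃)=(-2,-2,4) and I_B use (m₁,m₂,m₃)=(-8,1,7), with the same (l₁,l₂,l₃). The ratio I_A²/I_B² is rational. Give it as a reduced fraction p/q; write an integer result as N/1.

11/10

Same 8,2,8: normalisation and zero-m 3j drop out of the ratio.
A: Δ: 2! 14! 2! / 19! → 1/348840; sum: t=0:+1/348364800 = 1/348364800; 3j²(8 2 8; -2 -2 4) = Δ·Π!·Σ² = 11/646  (sign +1)
B: Δ: 2! 14! 2! / 19! → 1/348840; sum: t=2:+1/174356582400 = 1/174356582400; 3j²(8 2 8; -8 1 7) = Δ·Π!·Σ² = 5/323  (sign -1)
I_A²/I_B² = (11/646)/(5/323) = 11/10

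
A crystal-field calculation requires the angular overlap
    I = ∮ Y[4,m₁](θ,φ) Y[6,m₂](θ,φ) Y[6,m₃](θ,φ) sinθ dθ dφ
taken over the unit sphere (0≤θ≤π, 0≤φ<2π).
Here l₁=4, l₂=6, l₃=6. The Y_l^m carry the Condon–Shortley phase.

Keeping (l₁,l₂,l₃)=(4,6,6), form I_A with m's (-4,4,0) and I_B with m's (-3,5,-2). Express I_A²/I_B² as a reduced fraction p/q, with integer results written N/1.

Shared (l₁,l₂,l₃)=(4,6,6): N and (l;000)² cancel in I_A²/I_B².
A: Δ = 4!·4!·8!/17! = 1/15315300; Racah Σ t=4..4: t=4:+1/829440 = 1/829440; ⇒ 3j(4 6 6; -4 4 0)² = 35/2431, sgn +1
B: Δ = 4!·4!·8!/17! = 1/15315300; Racah Σ t=3..4: t=3:−1/5806080 t=4:+1/725760 = 1/829440; ⇒ 3j(4 6 6; -3 5 -2)² = 49/2652, sgn +1
I_A²/I_B² = (35/2431)/(49/2652) = 60/77

60/77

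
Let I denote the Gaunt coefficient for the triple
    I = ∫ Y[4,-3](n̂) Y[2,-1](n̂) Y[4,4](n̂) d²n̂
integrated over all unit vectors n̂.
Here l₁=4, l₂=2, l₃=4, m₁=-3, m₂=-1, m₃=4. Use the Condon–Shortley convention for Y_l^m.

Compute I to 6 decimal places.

0.198645

Rules hold: Σm=0, L=10 even, 2≤4≤6.
N = 9·5·9 = 405
Δ = 2!·6!·2!/11! = 1/13860
Racah Σ t=0..2: t=0:+1/192 t=1:−1/36 t=2:+1/192 = -5/288
⇒ 3j(4 2 4; 0 0 0)² = 20/693, sgn -1
Racah Σ t=1..1: t=1:−1/1440 = -1/1440
⇒ 3j(4 2 4; -3 -1 4)² = 7/165, sgn -1
4πI² = N·(3j₀)²·(3jₘ)² = 60/121
I = +1·√(0.495868/4π) = 0.19864517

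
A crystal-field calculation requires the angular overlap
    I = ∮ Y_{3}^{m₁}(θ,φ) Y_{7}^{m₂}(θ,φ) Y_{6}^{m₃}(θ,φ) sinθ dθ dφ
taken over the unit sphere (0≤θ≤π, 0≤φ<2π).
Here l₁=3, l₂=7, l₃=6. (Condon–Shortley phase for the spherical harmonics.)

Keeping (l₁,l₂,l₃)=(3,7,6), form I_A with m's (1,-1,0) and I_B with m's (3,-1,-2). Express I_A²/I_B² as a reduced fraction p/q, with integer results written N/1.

169/700

l's match ⇒ only the (l;m) 3-j factors differ between A and B.
A: triangle coeff Δ(3,7,6) = 1/2042040; Σ_t [0,2]: t=0:+1/829440 t=1:−1/86400 t=2:+1/138240 = -13/4147200; (3j)²=13/3740 [(3 7 6; 1 -1 0)], sign=-1
B: triangle coeff Δ(3,7,6) = 1/2042040; Σ_t [0,0]: t=0:+1/829440 = 1/829440; (3j)²=35/2431 [(3 7 6; 3 -1 -2)], sign=+1
I_A²/I_B² = (13/3740)/(35/2431) = 169/700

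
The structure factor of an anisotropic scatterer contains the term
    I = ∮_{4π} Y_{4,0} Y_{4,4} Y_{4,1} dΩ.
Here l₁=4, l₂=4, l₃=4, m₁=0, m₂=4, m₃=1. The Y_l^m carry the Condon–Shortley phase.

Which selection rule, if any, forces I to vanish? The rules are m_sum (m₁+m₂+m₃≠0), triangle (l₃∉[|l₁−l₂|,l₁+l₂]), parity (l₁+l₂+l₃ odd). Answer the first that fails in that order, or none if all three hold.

m_sum

m₁+m₂+m₃ = 0 + 4 + 1 = 5  ✗
triangle: |4−4|=0 ≤ l₃=4 ≤ 4+4=8
parity: l₁+l₂+l₃ = 12 is even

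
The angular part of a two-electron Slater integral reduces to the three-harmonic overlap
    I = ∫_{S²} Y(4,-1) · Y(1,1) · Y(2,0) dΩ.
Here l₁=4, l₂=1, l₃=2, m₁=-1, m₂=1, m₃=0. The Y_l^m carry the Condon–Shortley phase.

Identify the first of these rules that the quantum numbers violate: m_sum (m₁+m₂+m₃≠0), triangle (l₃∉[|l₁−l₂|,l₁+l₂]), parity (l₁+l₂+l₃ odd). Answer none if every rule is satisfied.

triangle

m₁+m₂+m₃ = -1 + 1 + 0 = 0  ✓
triangle: |4−1|=3 ≤ l₃=2 ≤ 4+1=5  ✗
parity: l₁+l₂+l₃ = 7 is odd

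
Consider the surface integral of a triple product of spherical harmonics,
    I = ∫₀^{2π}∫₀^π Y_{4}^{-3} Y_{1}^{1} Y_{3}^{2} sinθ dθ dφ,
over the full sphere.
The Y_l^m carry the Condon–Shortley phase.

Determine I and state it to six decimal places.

-0.282095

m-sum 0 ✓  L=8 even ✓  3≤3≤5 ✓
Π(2lᵢ+1) = 9×3×7 = 189
triangle coeff Δ(4,1,3) = 1/252
Σ_t [1,1]: t=1:−1/36 = -1/36
(3j)²=4/63 [(4 1 3; 0 0 0)], sign=+1
Σ_t [2,2]: t=2:+1/240 = 1/240
(3j)²=1/12 [(4 1 3; -3 1 2)], sign=-1
⇒ 4πI² = 1/1
I = (-1)√(1/1/(4π)) = -0.28209479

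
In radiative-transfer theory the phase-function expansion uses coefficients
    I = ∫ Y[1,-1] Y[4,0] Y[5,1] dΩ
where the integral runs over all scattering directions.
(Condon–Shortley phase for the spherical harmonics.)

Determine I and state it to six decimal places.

-0.190188

m-sum 0 ✓  L=10 even ✓  3≤5≤5 ✓
Π(2lᵢ+1) = 3×9×11 = 297
triangle coeff Δ(1,4,5) = 1/495
Σ_t [0,0]: t=0:+1/576 = 1/576
(3j)²=5/99 [(1 4 5; 0 0 0)], sign=-1
Σ_t [0,0]: t=0:+1/1152 = 1/1152
(3j)²=1/33 [(1 4 5; -1 0 1)], sign=+1
⇒ 4πI² = 5/11
I = (-1)√(5/11/(4π)) = -0.19018827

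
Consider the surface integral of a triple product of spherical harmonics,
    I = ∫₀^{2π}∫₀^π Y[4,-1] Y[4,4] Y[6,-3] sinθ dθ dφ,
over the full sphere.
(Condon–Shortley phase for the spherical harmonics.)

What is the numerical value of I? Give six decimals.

0.155830

Checks pass: Σm=0; 14 even; l₃=6∈[0,8].
(2·4+1)(2·4+1)(2·6+1) = 1053
Δ: 2! 6! 6! / 15! → 1/1261260
sum: t=0:+1/4608 t=1:−1/1296 t=2:+1/4608 = -7/20736
3j²(4 4 6; 0 0 0) = Δ·Π!·Σ² = 20/1287  (sign -1)
sum: t=2:+1/51840 = 1/51840
3j²(4 4 6; -1 4 -3) = Δ·Π!·Σ² = 8/429  (sign -1)
combine: 4πI² = 1053·20/1287·8/429 = 480/1573
take √, sign +1: I = 0.15583009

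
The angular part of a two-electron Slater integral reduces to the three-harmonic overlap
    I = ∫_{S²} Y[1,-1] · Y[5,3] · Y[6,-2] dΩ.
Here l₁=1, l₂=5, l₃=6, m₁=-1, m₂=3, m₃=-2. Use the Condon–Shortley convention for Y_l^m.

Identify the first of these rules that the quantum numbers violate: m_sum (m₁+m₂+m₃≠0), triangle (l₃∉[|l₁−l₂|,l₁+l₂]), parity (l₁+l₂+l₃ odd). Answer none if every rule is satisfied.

none

azimuthal sum: -1 + 3 − 2 = 0  ✓
4 ≤ 6 ≤ 6 (triangle on l)  ✓
L = 1 + 5 + 6 = 12 (even)  ✓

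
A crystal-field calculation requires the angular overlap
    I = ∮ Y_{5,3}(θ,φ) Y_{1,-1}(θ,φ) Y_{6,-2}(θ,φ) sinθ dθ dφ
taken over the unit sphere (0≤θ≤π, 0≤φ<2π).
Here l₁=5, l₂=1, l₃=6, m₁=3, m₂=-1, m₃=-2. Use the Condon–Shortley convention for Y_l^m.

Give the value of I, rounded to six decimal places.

0.100084

Rules hold: Σm=0, L=12 even, 4≤6≤6.
N = 11·3·13 = 429
Δ = 0!·10!·2!/13! = 1/858
Racah Σ t=0..0: t=0:+1/14400 = 1/14400
⇒ 3j(5 1 6; 0 0 0)² = 6/143, sgn +1
Racah Σ t=0..0: t=0:+1/161280 = 1/161280
⇒ 3j(5 1 6; 3 -1 -2)² = 1/143, sgn +1
4πI² = N·(3j₀)²·(3jₘ)² = 18/143
I = +1·√(0.125874/4π) = 0.10008369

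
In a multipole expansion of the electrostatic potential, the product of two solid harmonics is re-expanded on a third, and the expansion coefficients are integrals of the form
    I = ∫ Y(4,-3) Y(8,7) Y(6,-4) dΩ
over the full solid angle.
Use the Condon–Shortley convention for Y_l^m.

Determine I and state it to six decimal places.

-0.159602

Rules hold: Σm=0, L=18 even, 4≤6≤12.
N = 9·17·13 = 1989
Δ = 6!·2!·10!/19! = 1/23279256
Racah Σ t=2..4: t=2:+1/1658880 t=3:−1/518400 t=4:+1/1658880 = -1/1382400
⇒ 3j(4 8 6; 0 0 0)² = 504/46189, sgn -1
Racah Σ t=5..6: t=5:−1/870912000 t=6:+1/261273600 = 1/373248000
⇒ 3j(4 8 6; -3 7 -4)² = 343/23256, sgn +1
4πI² = N·(3j₀)²·(3jₘ)² = 21609/67507
I = -1·√(0.3201/4π) = -0.15960188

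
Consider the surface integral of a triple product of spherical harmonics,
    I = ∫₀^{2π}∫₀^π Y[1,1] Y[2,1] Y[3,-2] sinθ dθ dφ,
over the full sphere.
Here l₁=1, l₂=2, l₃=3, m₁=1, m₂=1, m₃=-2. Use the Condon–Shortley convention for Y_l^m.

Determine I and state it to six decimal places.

Checks pass: Σm=0; 6 even; l₃=3∈[1,3].
(2·1+1)(2·2+1)(2·3+1) = 105
Δ: 0! 2! 4! / 7! → 1/105
sum: t=0:+1/4 = 1/4
3j²(1 2 3; 0 0 0) = Δ·Π!·Σ² = 3/35  (sign -1)
sum: t=0:+1/12 = 1/12
3j²(1 2 3; 1 1 -2) = Δ·Π!·Σ² = 2/21  (sign -1)
combine: 4πI² = 105·3/35·2/21 = 6/7
take √, sign +1: I = 0.26116903

0.261169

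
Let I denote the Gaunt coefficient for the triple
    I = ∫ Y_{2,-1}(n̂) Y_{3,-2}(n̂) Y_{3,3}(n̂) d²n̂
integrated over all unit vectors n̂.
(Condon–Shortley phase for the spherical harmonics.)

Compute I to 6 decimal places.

Rules hold: Σm=0, L=8 even, 1≤3≤5.
N = 5·7·7 = 245
Δ = 2!·2!·4!/9! = 1/3780
Racah Σ t=0..2: t=0:+1/24 t=1:−1/4 t=2:+1/24 = -1/6
⇒ 3j(2 3 3; 0 0 0)² = 4/105, sgn +1
Racah Σ t=1..1: t=1:−1/48 = -1/48
⇒ 3j(2 3 3; -1 -2 3)² = 5/84, sgn -1
4πI² = N·(3j₀)²·(3jₘ)² = 5/9
I = -1·√(0.555556/4π) = -0.21026104

-0.210261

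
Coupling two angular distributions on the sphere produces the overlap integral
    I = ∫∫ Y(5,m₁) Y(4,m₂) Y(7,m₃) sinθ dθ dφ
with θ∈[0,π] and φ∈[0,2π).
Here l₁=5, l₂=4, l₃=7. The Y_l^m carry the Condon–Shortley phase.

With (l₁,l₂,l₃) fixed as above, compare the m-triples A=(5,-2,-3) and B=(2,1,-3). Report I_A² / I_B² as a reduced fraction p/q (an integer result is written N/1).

3375/7396

Shared (l₁,l₂,l₃)=(5,4,7): N and (l;000)² cancel in I_A²/I_B².
A: Δ = 2!·8!·6!/17! = 1/6126120; Racah Σ t=0..0: t=0:+1/3870720 = 1/3870720; ⇒ 3j(5 4 7; 5 -2 -3)² = 675/136136, sgn +1
B: Δ = 2!·8!·6!/17! = 1/6126120; Racah Σ t=0..2: t=0:+1/172800 t=1:−1/69120 t=2:+1/362880 = -43/7257600; ⇒ 3j(5 4 7; 2 1 -3)² = 1849/170170, sgn -1
I_A²/I_B² = (675/136136)/(1849/170170) = 3375/7396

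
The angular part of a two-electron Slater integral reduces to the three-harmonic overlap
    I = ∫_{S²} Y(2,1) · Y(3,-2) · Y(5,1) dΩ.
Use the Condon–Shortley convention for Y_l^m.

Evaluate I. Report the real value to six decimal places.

Rules hold: Σm=0, L=10 even, 1≤5≤5.
N = 5·7·11 = 385
Δ = 0!·4!·6!/11! = 1/2310
Racah Σ t=0..0: t=0:+1/144 = 1/144
⇒ 3j(2 3 5; 0 0 0)² = 10/231, sgn -1
Racah Σ t=0..0: t=0:+1/720 = 1/720
⇒ 3j(2 3 5; 1 -2 1)² = 4/385, sgn +1
4πI² = N·(3j₀)²·(3jₘ)² = 40/231
I = -1·√(0.17316/4π) = -0.11738675

-0.117387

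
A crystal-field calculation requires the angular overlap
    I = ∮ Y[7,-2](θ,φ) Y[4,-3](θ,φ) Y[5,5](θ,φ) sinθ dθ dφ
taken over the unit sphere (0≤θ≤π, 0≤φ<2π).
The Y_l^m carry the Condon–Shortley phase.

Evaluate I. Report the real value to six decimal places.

-0.045821

Rules hold: Σm=0, L=16 even, 3≤5≤11.
N = 15·9·11 = 1485
Δ = 6!·8!·2!/17! = 1/6126120
Racah Σ t=2..4: t=2:+1/69120 t=3:−1/20736 t=4:+1/69120 = -1/51840
⇒ 3j(7 4 5; 0 0 0)² = 280/21879, sgn +1
Racah Σ t=1..1: t=1:−1/9676800 = -1/9676800
⇒ 3j(7 4 5; -2 -3 5)² = 27/19448, sgn -1
4πI² = N·(3j₀)²·(3jₘ)² = 14175/537251
I = -1·√(0.0263843/4π) = -0.04582136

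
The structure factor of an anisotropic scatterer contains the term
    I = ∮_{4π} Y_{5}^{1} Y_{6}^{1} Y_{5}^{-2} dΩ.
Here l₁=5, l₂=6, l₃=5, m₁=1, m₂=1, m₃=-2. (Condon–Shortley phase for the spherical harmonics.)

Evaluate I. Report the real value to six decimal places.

Checks pass: Σm=0; 16 even; l₃=5∈[1,11].
(2·5+1)(2·6+1)(2·5+1) = 1573
Δ: 6! 4! 6! / 17! → 1/28588560
sum: t=1:−1/345600 t=2:+1/13824 t=3:−1/5184 t=4:+1/13824 t=5:−1/345600 = -7/129600
3j²(5 6 5; 0 0 0) = Δ·Π!·Σ² = 80/7293  (sign +1)
sum: t=1:−1/518400 t=2:+1/23040 t=3:−1/10368 t=4:+1/41472 = -1/32400
3j²(5 6 5; 1 1 -2) = Δ·Π!·Σ² = 128/12155  (sign +1)
combine: 4πI² = 1573·80/7293·128/12155 = 2048/11271
take √, sign +1: I = 0.12024827

0.120248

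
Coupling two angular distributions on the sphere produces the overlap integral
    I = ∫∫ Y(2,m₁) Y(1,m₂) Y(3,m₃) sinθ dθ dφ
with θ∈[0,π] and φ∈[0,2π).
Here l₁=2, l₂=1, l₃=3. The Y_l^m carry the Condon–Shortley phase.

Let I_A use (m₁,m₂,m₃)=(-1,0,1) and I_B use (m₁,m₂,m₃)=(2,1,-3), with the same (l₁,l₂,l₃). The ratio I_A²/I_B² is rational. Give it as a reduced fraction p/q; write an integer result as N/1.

Same 2,1,3: normalisation and zero-m 3j drop out of the ratio.
A: Δ: 0! 4! 2! / 7! → 1/105; sum: t=0:+1/6 = 1/6; 3j²(2 1 3; -1 0 1) = Δ·Π!·Σ² = 8/105  (sign +1)
B: Δ: 0! 4! 2! / 7! → 1/105; sum: t=0:+1/48 = 1/48; 3j²(2 1 3; 2 1 -3) = Δ·Π!·Σ² = 1/7  (sign +1)
I_A²/I_B² = (8/105)/(1/7) = 8/15

8/15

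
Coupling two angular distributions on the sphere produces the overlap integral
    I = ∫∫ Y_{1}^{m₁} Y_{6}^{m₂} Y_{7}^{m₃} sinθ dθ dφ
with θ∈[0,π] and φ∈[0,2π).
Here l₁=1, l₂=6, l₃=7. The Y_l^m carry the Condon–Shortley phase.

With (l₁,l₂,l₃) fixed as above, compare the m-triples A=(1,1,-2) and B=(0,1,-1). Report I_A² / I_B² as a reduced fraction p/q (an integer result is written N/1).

3/4

Same 1,6,7: normalisation and zero-m 3j drop out of the ratio.
A: Δ: 0! 2! 12! / 15! → 1/1365; sum: t=0:+1/1209600 = 1/1209600; 3j²(1 6 7; 1 1 -2) = Δ·Π!·Σ² = 12/455  (sign -1)
B: Δ: 0! 2! 12! / 15! → 1/1365; sum: t=0:+1/604800 = 1/604800; 3j²(1 6 7; 0 1 -1) = Δ·Π!·Σ² = 16/455  (sign +1)
I_A²/I_B² = (12/455)/(16/455) = 3/4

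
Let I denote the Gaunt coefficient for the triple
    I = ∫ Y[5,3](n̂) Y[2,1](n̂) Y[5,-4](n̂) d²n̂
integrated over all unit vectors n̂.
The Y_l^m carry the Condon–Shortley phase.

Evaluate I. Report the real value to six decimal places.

0.196098

Checks pass: Σm=0; 12 even; l₃=5∈[3,7].
(2·5+1)(2·2+1)(2·5+1) = 605
Δ: 2! 8! 2! / 13! → 1/38610
sum: t=0:+1/2880 t=1:−1/576 t=2:+1/2880 = -1/960
3j²(5 2 5; 0 0 0) = Δ·Π!·Σ² = 10/429  (sign +1)
sum: t=1:−1/10080 t=2:+1/80640 = -1/11520
3j²(5 2 5; 3 1 -4) = Δ·Π!·Σ² = 49/1430  (sign +1)
combine: 4πI² = 605·10/429·49/1430 = 245/507
take √, sign +1: I = 0.19609844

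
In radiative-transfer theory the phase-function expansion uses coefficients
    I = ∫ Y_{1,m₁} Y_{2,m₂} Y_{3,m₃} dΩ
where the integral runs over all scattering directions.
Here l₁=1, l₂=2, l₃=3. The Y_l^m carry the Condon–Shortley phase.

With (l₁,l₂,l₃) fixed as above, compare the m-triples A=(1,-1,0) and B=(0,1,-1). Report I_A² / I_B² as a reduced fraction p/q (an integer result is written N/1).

Same 1,2,3: normalisation and zero-m 3j drop out of the ratio.
A: Δ: 0! 2! 4! / 7! → 1/105; sum: t=0:+1/12 = 1/12; 3j²(1 2 3; 1 -1 0) = Δ·Π!·Σ² = 1/35  (sign -1)
B: Δ: 0! 2! 4! / 7! → 1/105; sum: t=0:+1/6 = 1/6; 3j²(1 2 3; 0 1 -1) = Δ·Π!·Σ² = 8/105  (sign +1)
I_A²/I_B² = (1/35)/(8/105) = 3/8

3/8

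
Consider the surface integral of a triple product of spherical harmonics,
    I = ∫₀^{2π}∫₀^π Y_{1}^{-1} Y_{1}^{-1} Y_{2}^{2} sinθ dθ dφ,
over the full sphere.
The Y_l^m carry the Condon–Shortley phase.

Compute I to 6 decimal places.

0.309019

Checks pass: Σm=0; 4 even; l₃=2∈[0,2].
(2·1+1)(2·1+1)(2·2+1) = 45
Δ: 0! 2! 2! / 5! → 1/30
sum: t=0:+1/1 = 1/1
3j²(1 1 2; 0 0 0) = Δ·Π!·Σ² = 2/15  (sign +1)
sum: t=0:+1/4 = 1/4
3j²(1 1 2; -1 -1 2) = Δ·Π!·Σ² = 1/5  (sign +1)
combine: 4πI² = 45·2/15·1/5 = 6/5
take √, sign +1: I = 0.30901936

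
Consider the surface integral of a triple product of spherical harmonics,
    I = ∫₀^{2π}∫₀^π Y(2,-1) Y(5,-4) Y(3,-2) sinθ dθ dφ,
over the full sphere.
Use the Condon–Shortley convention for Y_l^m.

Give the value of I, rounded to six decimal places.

m-sum = -1 − 4 − 2 = -7 ≠ 0 ⇒ I = 0

0.000000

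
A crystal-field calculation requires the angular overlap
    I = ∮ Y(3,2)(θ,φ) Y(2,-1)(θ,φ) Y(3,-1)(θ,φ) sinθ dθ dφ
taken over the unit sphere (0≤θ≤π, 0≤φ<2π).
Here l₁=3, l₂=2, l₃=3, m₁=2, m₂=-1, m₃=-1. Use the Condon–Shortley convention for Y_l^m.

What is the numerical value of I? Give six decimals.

0.162868

Checks pass: Σm=0; 8 even; l₃=3∈[1,5].
(2·3+1)(2·2+1)(2·3+1) = 245
Δ: 2! 4! 2! / 9! → 1/3780
sum: t=0:+1/24 t=1:−1/4 t=2:+1/24 = -1/6
3j²(3 2 3; 0 0 0) = Δ·Π!·Σ² = 4/105  (sign +1)
sum: t=0:+1/12 t=1:−1/48 = 1/16
3j²(3 2 3; 2 -1 -1) = Δ·Π!·Σ² = 1/28  (sign +1)
combine: 4πI² = 245·4/105·1/28 = 1/3
take √, sign +1: I = 0.16286750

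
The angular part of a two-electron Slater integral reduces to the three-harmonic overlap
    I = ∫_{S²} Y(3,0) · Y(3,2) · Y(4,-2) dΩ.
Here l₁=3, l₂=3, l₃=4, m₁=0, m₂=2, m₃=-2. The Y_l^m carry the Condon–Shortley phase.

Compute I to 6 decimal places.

-0.044418

Rules hold: Σm=0, L=10 even, 0≤4≤6.
N = 7·7·9 = 441
Δ = 2!·4!·4!/11! = 1/34650
Racah Σ t=0..2: t=0:+1/72 t=1:−1/16 t=2:+1/72 = -5/144
⇒ 3j(3 3 4; 0 0 0)² = 2/77, sgn -1
Racah Σ t=1..2: t=1:−1/96 t=2:+1/72 = 1/288
⇒ 3j(3 3 4; 0 2 -2)² = 1/462, sgn +1
4πI² = N·(3j₀)²·(3jₘ)² = 3/121
I = -1·√(0.0247934/4π) = -0.04441841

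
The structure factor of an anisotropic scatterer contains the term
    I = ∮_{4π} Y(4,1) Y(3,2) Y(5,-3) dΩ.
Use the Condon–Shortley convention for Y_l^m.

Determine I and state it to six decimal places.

m-sum 0 ✓  L=12 even ✓  1≤5≤7 ✓
Π(2lᵢ+1) = 9×7×11 = 693
triangle coeff Δ(4,3,5) = 1/180180
Σ_t [0,2]: t=0:+1/576 t=1:−1/144 t=2:+1/576 = -1/288
(3j)²=20/1001 [(4 3 5; 0 0 0)], sign=+1
Σ_t [1,2]: t=1:−1/1152 t=2:+1/1440 = -1/5760
(3j)²=1/858 [(4 3 5; 1 2 -3)], sign=-1
⇒ 4πI² = 30/1859
I = (-1)√(30/1859/(4π)) = -0.03583571

-0.035836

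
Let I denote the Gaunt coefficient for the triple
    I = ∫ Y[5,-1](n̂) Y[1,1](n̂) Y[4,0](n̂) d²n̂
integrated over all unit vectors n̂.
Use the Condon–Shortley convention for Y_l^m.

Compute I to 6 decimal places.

Checks pass: Σm=0; 10 even; l₃=4∈[4,6].
(2·5+1)(2·1+1)(2·4+1) = 297
Δ: 2! 8! 0! / 11! → 1/495
sum: t=1:−1/576 = -1/576
3j²(5 1 4; 0 0 0) = Δ·Π!·Σ² = 5/99  (sign -1)
sum: t=2:+1/1152 = 1/1152
3j²(5 1 4; -1 1 0) = Δ·Π!·Σ² = 1/33  (sign +1)
combine: 4πI² = 297·5/99·1/33 = 5/11
take √, sign -1: I = -0.19018827

-0.190188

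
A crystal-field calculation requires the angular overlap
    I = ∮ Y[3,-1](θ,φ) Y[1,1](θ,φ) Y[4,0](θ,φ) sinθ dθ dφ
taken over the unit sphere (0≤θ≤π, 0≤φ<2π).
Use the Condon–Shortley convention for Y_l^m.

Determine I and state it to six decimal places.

0.150786

Rules hold: Σm=0, L=8 even, 2≤4≤4.
N = 7·3·9 = 189
Δ = 0!·6!·2!/9! = 1/252
Racah Σ t=0..0: t=0:+1/36 = 1/36
⇒ 3j(3 1 4; 0 0 0)² = 4/63, sgn +1
Racah Σ t=0..0: t=0:+1/96 = 1/96
⇒ 3j(3 1 4; -1 1 0)² = 1/42, sgn +1
4πI² = N·(3j₀)²·(3jₘ)² = 2/7
I = +1·√(0.285714/4π) = 0.15078601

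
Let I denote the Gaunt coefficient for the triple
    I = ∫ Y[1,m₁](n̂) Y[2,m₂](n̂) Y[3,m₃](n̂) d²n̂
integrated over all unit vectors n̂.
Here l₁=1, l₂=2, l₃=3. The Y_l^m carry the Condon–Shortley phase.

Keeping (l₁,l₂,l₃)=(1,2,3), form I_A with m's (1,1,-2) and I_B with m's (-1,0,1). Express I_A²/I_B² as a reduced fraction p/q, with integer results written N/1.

5/3

l's match ⇒ only the (l;m) 3-j factors differ between A and B.
A: triangle coeff Δ(1,2,3) = 1/105; Σ_t [0,0]: t=0:+1/12 = 1/12; (3j)²=2/21 [(1 2 3; 1 1 -2)], sign=-1
B: triangle coeff Δ(1,2,3) = 1/105; Σ_t [0,0]: t=0:+1/8 = 1/8; (3j)²=2/35 [(1 2 3; -1 0 1)], sign=+1
I_A²/I_B² = (2/21)/(2/35) = 5/3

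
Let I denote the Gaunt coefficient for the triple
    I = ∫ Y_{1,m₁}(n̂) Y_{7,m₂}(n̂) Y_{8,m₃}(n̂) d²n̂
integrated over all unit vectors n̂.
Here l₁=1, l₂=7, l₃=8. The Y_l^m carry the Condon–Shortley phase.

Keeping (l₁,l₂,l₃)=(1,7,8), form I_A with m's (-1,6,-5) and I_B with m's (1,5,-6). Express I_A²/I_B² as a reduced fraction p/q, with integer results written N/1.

3/91

l's match ⇒ only the (l;m) 3-j factors differ between A and B.
A: triangle coeff Δ(1,7,8) = 1/2040; Σ_t [0,0]: t=0:+1/12454041600 = 1/12454041600; (3j)²=1/680 [(1 7 8; -1 6 -5)], sign=-1
B: triangle coeff Δ(1,7,8) = 1/2040; Σ_t [0,0]: t=0:+1/1916006400 = 1/1916006400; (3j)²=91/2040 [(1 7 8; 1 5 -6)], sign=+1
I_A²/I_B² = (1/680)/(91/2040) = 3/91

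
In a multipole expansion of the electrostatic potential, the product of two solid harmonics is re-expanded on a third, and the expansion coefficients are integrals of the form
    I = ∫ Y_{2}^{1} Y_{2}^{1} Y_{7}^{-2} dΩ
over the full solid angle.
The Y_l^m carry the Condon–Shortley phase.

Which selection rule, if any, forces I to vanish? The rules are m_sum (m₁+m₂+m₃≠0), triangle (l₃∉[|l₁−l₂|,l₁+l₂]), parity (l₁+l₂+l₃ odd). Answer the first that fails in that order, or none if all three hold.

Σmᵢ = 0  ✓
l₃∈[|l₁−l₂|,l₁+l₂]=[0,4], have l₃=7  ✗
Σlᵢ = 11 ⇒ odd

triangle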